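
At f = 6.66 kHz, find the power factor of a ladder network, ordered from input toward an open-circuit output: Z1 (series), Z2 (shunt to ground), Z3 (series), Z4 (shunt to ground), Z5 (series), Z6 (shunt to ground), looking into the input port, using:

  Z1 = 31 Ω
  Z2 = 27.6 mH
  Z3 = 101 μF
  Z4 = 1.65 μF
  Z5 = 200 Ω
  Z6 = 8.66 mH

Step 1 — Angular frequency: ω = 2π·f = 2π·6660 = 4.185e+04 rad/s.
Step 2 — Component impedances:
  Z1: Z = R = 31 Ω
  Z2: Z = jωL = j·4.185e+04·0.0276 = 0 + j1155 Ω
  Z3: Z = 1/(jωC) = -j/(ω·C) = 0 - j0.2366 Ω
  Z4: Z = 1/(jωC) = -j/(ω·C) = 0 - j14.48 Ω
  Z5: Z = R = 200 Ω
  Z6: Z = jωL = j·4.185e+04·0.00866 = 0 + j362.4 Ω
Step 3 — Ladder network (open output): work backward from the far end, alternating series and parallel combinations. Z_in = 31.27 - j15.37 Ω = 34.84∠-26.2° Ω.
Step 4 — Power factor: PF = cos(φ) = Re(Z)/|Z| = 31.267/34.843 = 0.8974.
Step 5 — Type: Im(Z) = -15.37 ⇒ leading (phase φ = -26.2°).

PF = 0.8974 (leading, φ = -26.2°)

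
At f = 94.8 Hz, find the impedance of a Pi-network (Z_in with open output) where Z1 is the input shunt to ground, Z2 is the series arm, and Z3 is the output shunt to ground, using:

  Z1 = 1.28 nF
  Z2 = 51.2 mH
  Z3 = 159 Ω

Step 1 — Angular frequency: ω = 2π·f = 2π·94.8 = 595.6 rad/s.
Step 2 — Component impedances:
  Z1: Z = 1/(jωC) = -j/(ω·C) = 0 - j1.312e+06 Ω
  Z2: Z = jωL = j·595.6·0.0512 = 0 + j30.5 Ω
  Z3: Z = R = 159 Ω
Step 3 — With open output, the series arm Z2 and the output shunt Z3 appear in series to ground: Z2 + Z3 = 159 + j30.5 Ω.
Step 4 — Parallel with input shunt Z1: Z_in = Z1 || (Z2 + Z3) = 159 + j30.48 Ω = 161.9∠10.9° Ω.

Z = 159 + j30.48 Ω = 161.9∠10.9° Ω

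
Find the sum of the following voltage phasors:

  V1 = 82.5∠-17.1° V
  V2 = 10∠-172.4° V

Step 1 — Convert each phasor to rectangular form:
  V1 = 82.5·(cos(-17.1°) + j·sin(-17.1°)) = 78.85 - j24.26 V
  V2 = 10·(cos(-172.4°) + j·sin(-172.4°)) = -9.912 - j1.323 V
Step 2 — Sum components: V_total = 68.94 - j25.58 V.
Step 3 — Convert to polar: |V_total| = 73.53 V, ∠V_total = -20.4°.

V_total = 73.53∠-20.4° V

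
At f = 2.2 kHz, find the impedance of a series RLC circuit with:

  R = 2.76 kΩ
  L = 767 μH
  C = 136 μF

Step 1 — Angular frequency: ω = 2π·f = 2π·2200 = 1.382e+04 rad/s.
Step 2 — Component impedances:
  R: Z = R = 2760 Ω
  L: Z = jωL = j·1.382e+04·0.000767 = 0 + j10.6 Ω
  C: Z = 1/(jωC) = -j/(ω·C) = 0 - j0.5319 Ω
Step 3 — Series combination: Z_total = R + L + C = 2760 + j10.07 Ω = 2760∠0.2° Ω.

Z = 2760 + j10.07 Ω = 2760∠0.2° Ω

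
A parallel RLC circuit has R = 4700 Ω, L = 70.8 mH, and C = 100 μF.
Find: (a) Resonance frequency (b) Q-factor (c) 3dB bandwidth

Step 1 — Resonance: ω₀ = 1/√(LC) = 1/√(0.0708·0.0001) = 375.8 rad/s.
Step 2 — f₀ = ω₀/(2π) = 59.81 Hz.
Step 3 — Parallel Q: Q = R/(ω₀L) = 4700/(375.8·0.0708) = 176.6.
Step 4 — Bandwidth: Δω = ω₀/Q = 2.128 rad/s; BW = Δω/(2π) = 0.3386 Hz.

(a) f₀ = 59.81 Hz  (b) Q = 176.6  (c) BW = 0.3386 Hz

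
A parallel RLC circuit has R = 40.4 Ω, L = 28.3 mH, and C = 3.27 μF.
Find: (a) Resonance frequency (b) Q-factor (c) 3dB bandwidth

Step 1 — Resonance: ω₀ = 1/√(LC) = 1/√(0.0283·3.27e-06) = 3287 rad/s.
Step 2 — f₀ = ω₀/(2π) = 523.2 Hz.
Step 3 — Parallel Q: Q = R/(ω₀L) = 40.4/(3287·0.0283) = 0.4343.
Step 4 — Bandwidth: Δω = ω₀/Q = 7570 rad/s; BW = Δω/(2π) = 1205 Hz.

(a) f₀ = 523.2 Hz  (b) Q = 0.4343  (c) BW = 1205 Hz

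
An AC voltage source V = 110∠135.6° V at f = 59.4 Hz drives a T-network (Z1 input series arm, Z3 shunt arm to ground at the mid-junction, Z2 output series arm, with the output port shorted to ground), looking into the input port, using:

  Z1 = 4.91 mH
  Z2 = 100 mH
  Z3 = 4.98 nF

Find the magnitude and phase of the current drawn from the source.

Step 1 — Angular frequency: ω = 2π·f = 2π·59.4 = 373.2 rad/s.
Step 2 — Component impedances:
  Z1: Z = jωL = j·373.2·0.00491 = 0 + j1.833 Ω
  Z2: Z = jωL = j·373.2·0.1 = 0 + j37.32 Ω
  Z3: Z = 1/(jωC) = -j/(ω·C) = 0 - j5.38e+05 Ω
Step 3 — With the output port shorted to ground, the output series arm Z2 runs from the junction to ground; the shunt arm Z3 also runs from the junction to ground. They appear in parallel: Z3 || Z2 = 0 + j37.32 Ω.
Step 4 — Series with input arm Z1: Z_in = Z1 + (Z3 || Z2) = 0 + j39.16 Ω = 39.16∠90.0° Ω.
Step 5 — Source phasor: V = 110∠135.6° V = -78.59 + j76.96 V.
Step 6 — Ohm's law: I = V / Z_total = (-78.59 + j76.96) / (0 + j39.16) = 1.965 + j2.007 A.
Step 7 — Convert to polar: |I| = 2.809 A, ∠I = 45.6°.

I = 2.809∠45.6° A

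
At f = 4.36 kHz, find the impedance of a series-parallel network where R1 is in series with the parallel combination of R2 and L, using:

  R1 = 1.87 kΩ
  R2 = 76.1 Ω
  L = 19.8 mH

Step 1 — Angular frequency: ω = 2π·f = 2π·4360 = 2.739e+04 rad/s.
Step 2 — Component impedances:
  R1: Z = R = 1870 Ω
  R2: Z = R = 76.1 Ω
  L: Z = jωL = j·2.739e+04·0.0198 = 0 + j542.4 Ω
Step 3 — Parallel branch: R2 || L = 1/(1/R2 + 1/L) = 74.63 + j10.47 Ω.
Step 4 — Series with R1: Z_total = R1 + (R2 || L) = 1945 + j10.47 Ω = 1945∠0.3° Ω.

Z = 1945 + j10.47 Ω = 1945∠0.3° Ω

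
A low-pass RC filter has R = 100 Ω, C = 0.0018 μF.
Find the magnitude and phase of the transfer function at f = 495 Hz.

Step 1 — Angular frequency: ω = 2π·495 = 3110 rad/s.
Step 2 — Transfer function: H(jω) = 1/(1 + jωRC).
Step 3 — Denominator: 1 + jωRC = 1 + j·3110·100·1.8e-09 = 1 + j0.0005598.
Step 4 — H = 1 - j0.0005598.
Step 5 — Magnitude: |H| = 1 (-0.0 dB); phase: φ = -0.0°.

|H| = 1 (-0.0 dB), φ = -0.0°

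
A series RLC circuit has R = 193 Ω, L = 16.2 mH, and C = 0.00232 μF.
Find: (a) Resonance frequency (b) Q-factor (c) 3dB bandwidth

Step 1 — Resonance condition Im(Z)=0 gives ω₀ = 1/√(LC).
Step 2 — ω₀ = 1/√(0.0162·2.32e-09) = 1.631e+05 rad/s.
Step 3 — f₀ = ω₀/(2π) = 2.596e+04 Hz.
Step 4 — Series Q: Q = ω₀L/R = 1.631e+05·0.0162/193 = 13.69.
Step 5 — 3dB bandwidth: Δω = ω₀/Q = 1.191e+04 rad/s; BW = Δω/(2π) = 1896 Hz.

(a) f₀ = 2.596e+04 Hz  (b) Q = 13.69  (c) BW = 1896 Hz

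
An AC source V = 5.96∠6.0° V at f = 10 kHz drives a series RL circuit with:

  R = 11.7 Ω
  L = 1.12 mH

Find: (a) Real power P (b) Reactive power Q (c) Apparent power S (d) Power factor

Step 1 — Angular frequency: ω = 2π·f = 2π·1e+04 = 6.283e+04 rad/s.
Step 2 — Component impedances:
  R: Z = R = 11.7 Ω
  L: Z = jωL = j·6.283e+04·0.00112 = 0 + j70.37 Ω
Step 3 — Series combination: Z_total = R + L = 11.7 + j70.37 Ω = 71.34∠80.6° Ω.
Step 4 — Source phasor: V = 5.96∠6.0° V = 5.927 + j0.623 V.
Step 5 — Current: I = V / Z = 0.02224 - j0.08053 A = 0.08355∠-74.6° A.
Step 6 — Complex power: S = V·I* = 0.08167 + j0.4912 VA.
Step 7 — Real power: P = Re(S) = 0.08167 W.
Step 8 — Reactive power: Q = Im(S) = 0.4912 VAR.
Step 9 — Apparent power: |S| = 0.4979 VA.
Step 10 — Power factor: PF = P/|S| = 0.164 (lagging).

(a) P = 0.08167 W  (b) Q = 0.4912 VAR  (c) S = 0.4979 VA  (d) PF = 0.164 (lagging)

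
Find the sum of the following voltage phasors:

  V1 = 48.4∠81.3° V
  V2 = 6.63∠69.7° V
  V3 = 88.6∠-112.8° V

Step 1 — Convert each phasor to rectangular form:
  V1 = 48.4·(cos(81.3°) + j·sin(81.3°)) = 7.321 + j47.84 V
  V2 = 6.63·(cos(69.7°) + j·sin(69.7°)) = 2.3 + j6.218 V
  V3 = 88.6·(cos(-112.8°) + j·sin(-112.8°)) = -34.33 - j81.68 V
Step 2 — Sum components: V_total = -24.71 - j27.62 V.
Step 3 — Convert to polar: |V_total| = 37.06 V, ∠V_total = -131.8°.

V_total = 37.06∠-131.8° V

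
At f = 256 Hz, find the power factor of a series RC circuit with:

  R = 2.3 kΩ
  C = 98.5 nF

Step 1 — Angular frequency: ω = 2π·f = 2π·256 = 1608 rad/s.
Step 2 — Component impedances:
  R: Z = R = 2300 Ω
  C: Z = 1/(jωC) = -j/(ω·C) = 0 - j6312 Ω
Step 3 — Series combination: Z_total = R + C = 2300 - j6312 Ω = 6718∠-70.0° Ω.
Step 4 — Power factor: PF = cos(φ) = Re(Z)/|Z| = 2300/6718 = 0.3424.
Step 5 — Type: Im(Z) = -6312 ⇒ leading (phase φ = -70.0°).

PF = 0.3424 (leading, φ = -70.0°)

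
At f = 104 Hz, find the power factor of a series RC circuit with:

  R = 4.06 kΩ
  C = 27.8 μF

Step 1 — Angular frequency: ω = 2π·f = 2π·104 = 653.5 rad/s.
Step 2 — Component impedances:
  R: Z = R = 4060 Ω
  C: Z = 1/(jωC) = -j/(ω·C) = 0 - j55.05 Ω
Step 3 — Series combination: Z_total = R + C = 4060 - j55.05 Ω = 4060∠-0.8° Ω.
Step 4 — Power factor: PF = cos(φ) = Re(Z)/|Z| = 4060/4060.4 = 0.9999.
Step 5 — Type: Im(Z) = -55.05 ⇒ leading (phase φ = -0.8°).

PF = 0.9999 (leading, φ = -0.8°)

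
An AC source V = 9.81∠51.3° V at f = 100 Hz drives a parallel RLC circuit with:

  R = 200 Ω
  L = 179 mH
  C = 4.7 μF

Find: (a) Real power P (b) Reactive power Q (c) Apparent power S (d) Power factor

Step 1 — Angular frequency: ω = 2π·f = 2π·100 = 628.3 rad/s.
Step 2 — Component impedances:
  R: Z = R = 200 Ω
  L: Z = jωL = j·628.3·0.179 = 0 + j112.5 Ω
  C: Z = 1/(jωC) = -j/(ω·C) = 0 - j338.6 Ω
Step 3 — Parallel combination: 1/Z_total = 1/R + 1/L + 1/C; Z_total = 82.97 + j98.54 Ω = 128.8∠49.9° Ω.
Step 4 — Source phasor: V = 9.81∠51.3° V = 6.134 + j7.656 V.
Step 5 — Current: I = V / Z = 0.07613 + j0.001857 A = 0.07615∠1.4° A.
Step 6 — Complex power: S = V·I* = 0.4812 + j0.5715 VA.
Step 7 — Real power: P = Re(S) = 0.4812 W.
Step 8 — Reactive power: Q = Im(S) = 0.5715 VAR.
Step 9 — Apparent power: |S| = 0.7471 VA.
Step 10 — Power factor: PF = P/|S| = 0.6441 (lagging).

(a) P = 0.4812 W  (b) Q = 0.5715 VAR  (c) S = 0.7471 VA  (d) PF = 0.6441 (lagging)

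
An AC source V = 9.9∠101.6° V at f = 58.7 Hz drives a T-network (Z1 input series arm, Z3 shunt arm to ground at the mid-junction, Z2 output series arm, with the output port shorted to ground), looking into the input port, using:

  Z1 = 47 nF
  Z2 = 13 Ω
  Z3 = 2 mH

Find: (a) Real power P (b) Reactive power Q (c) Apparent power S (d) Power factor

Step 1 — Angular frequency: ω = 2π·f = 2π·58.7 = 368.8 rad/s.
Step 2 — Component impedances:
  Z1: Z = 1/(jωC) = -j/(ω·C) = 0 - j5.769e+04 Ω
  Z2: Z = R = 13 Ω
  Z3: Z = jωL = j·368.8·0.002 = 0 + j0.7376 Ω
Step 3 — With the output port shorted to ground, the output series arm Z2 runs from the junction to ground; the shunt arm Z3 also runs from the junction to ground. They appear in parallel: Z3 || Z2 = 0.04172 + j0.7353 Ω.
Step 4 — Series with input arm Z1: Z_in = Z1 + (Z3 || Z2) = 0.04172 - j5.769e+04 Ω = 5.769e+04∠-90.0° Ω.
Step 5 — Source phasor: V = 9.9∠101.6° V = -1.991 + j9.698 V.
Step 6 — Current: I = V / Z = -0.0001681 - j3.451e-05 A = 0.0001716∠-168.4° A.
Step 7 — Complex power: S = V·I* = 1.229e-09 - j0.001699 VA.
Step 8 — Real power: P = Re(S) = 1.229e-09 W.
Step 9 — Reactive power: Q = Im(S) = -0.001699 VAR.
Step 10 — Apparent power: |S| = 0.001699 VA.
Step 11 — Power factor: PF = P/|S| = 7.232e-07 (leading).

(a) P = 1.229e-09 W  (b) Q = -0.001699 VAR  (c) S = 0.001699 VA  (d) PF = 7.232e-07 (leading)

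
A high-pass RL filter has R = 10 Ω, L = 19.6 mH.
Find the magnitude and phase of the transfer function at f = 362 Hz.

Step 1 — Angular frequency: ω = 2π·362 = 2275 rad/s.
Step 2 — Transfer function: H(jω) = jωL/(R + jωL).
Step 3 — Numerator jωL = j·44.58; denominator R + jωL = 10 + j44.58.
Step 4 — H = 0.9521 + j0.2136.
Step 5 — Magnitude: |H| = 0.9758 (-0.2 dB); phase: φ = 12.6°.

|H| = 0.9758 (-0.2 dB), φ = 12.6°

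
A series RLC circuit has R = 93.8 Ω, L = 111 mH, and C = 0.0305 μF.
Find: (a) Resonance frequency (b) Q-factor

Step 1 — Resonance condition Im(Z)=0 gives ω₀ = 1/√(LC).
Step 2 — ω₀ = 1/√(0.111·3.05e-08) = 1.719e+04 rad/s.
Step 3 — f₀ = ω₀/(2π) = 2735 Hz.
Step 4 — Series Q: Q = ω₀L/R = 1.719e+04·0.111/93.8 = 20.34.

(a) f₀ = 2735 Hz  (b) Q = 20.34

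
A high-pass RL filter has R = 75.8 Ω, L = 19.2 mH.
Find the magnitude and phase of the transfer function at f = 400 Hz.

Step 1 — Angular frequency: ω = 2π·400 = 2513 rad/s.
Step 2 — Transfer function: H(jω) = jωL/(R + jωL).
Step 3 — Numerator jωL = j·48.25; denominator R + jωL = 75.8 + j48.25.
Step 4 — H = 0.2884 + j0.453.
Step 5 — Magnitude: |H| = 0.537 (-5.4 dB); phase: φ = 57.5°.

|H| = 0.537 (-5.4 dB), φ = 57.5°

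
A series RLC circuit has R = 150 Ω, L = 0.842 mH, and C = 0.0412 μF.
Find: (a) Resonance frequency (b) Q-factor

Step 1 — Resonance condition Im(Z)=0 gives ω₀ = 1/√(LC).
Step 2 — ω₀ = 1/√(0.000842·4.12e-08) = 1.698e+05 rad/s.
Step 3 — f₀ = ω₀/(2π) = 2.702e+04 Hz.
Step 4 — Series Q: Q = ω₀L/R = 1.698e+05·0.000842/150 = 0.9531.

(a) f₀ = 2.702e+04 Hz  (b) Q = 0.9531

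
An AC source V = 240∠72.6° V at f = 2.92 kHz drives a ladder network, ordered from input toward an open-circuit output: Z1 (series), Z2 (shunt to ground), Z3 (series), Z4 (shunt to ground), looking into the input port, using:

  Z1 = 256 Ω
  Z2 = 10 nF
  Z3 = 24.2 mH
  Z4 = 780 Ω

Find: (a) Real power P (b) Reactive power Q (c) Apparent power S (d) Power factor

Step 1 — Angular frequency: ω = 2π·f = 2π·2920 = 1.835e+04 rad/s.
Step 2 — Component impedances:
  Z1: Z = R = 256 Ω
  Z2: Z = 1/(jωC) = -j/(ω·C) = 0 - j5451 Ω
  Z3: Z = jωL = j·1.835e+04·0.0242 = 0 + j444 Ω
  Z4: Z = R = 780 Ω
Step 3 — Ladder network (open output): work backward from the far end, alternating series and parallel combinations. Z_in = 1159 + j342.8 Ω = 1208∠16.5° Ω.
Step 4 — Source phasor: V = 240∠72.6° V = 71.77 + j229 V.
Step 5 — Current: I = V / Z = 0.1107 + j0.1649 A = 0.1986∠56.1° A.
Step 6 — Complex power: S = V·I* = 45.72 + j13.52 VA.
Step 7 — Real power: P = Re(S) = 45.72 W.
Step 8 — Reactive power: Q = Im(S) = 13.52 VAR.
Step 9 — Apparent power: |S| = 47.67 VA.
Step 10 — Power factor: PF = P/|S| = 0.9589 (lagging).

(a) P = 45.72 W  (b) Q = 13.52 VAR  (c) S = 47.67 VA  (d) PF = 0.9589 (lagging)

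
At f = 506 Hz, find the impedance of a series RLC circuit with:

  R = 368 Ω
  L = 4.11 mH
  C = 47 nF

Step 1 — Angular frequency: ω = 2π·f = 2π·506 = 3179 rad/s.
Step 2 — Component impedances:
  R: Z = R = 368 Ω
  L: Z = jωL = j·3179·0.00411 = 0 + j13.07 Ω
  C: Z = 1/(jωC) = -j/(ω·C) = 0 - j6692 Ω
Step 3 — Series combination: Z_total = R + L + C = 368 - j6679 Ω = 6689∠-86.8° Ω.

Z = 368 - j6679 Ω = 6689∠-86.8° Ω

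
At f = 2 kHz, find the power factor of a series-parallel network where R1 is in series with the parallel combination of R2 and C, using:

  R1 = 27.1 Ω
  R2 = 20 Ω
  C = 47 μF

Step 1 — Angular frequency: ω = 2π·f = 2π·2000 = 1.257e+04 rad/s.
Step 2 — Component impedances:
  R1: Z = R = 27.1 Ω
  R2: Z = R = 20 Ω
  C: Z = 1/(jωC) = -j/(ω·C) = 0 - j1.693 Ω
Step 3 — Parallel branch: R2 || C = 1/(1/R2 + 1/C) = 0.1423 - j1.681 Ω.
Step 4 — Series with R1: Z_total = R1 + (R2 || C) = 27.24 - j1.681 Ω = 27.29∠-3.5° Ω.
Step 5 — Power factor: PF = cos(φ) = Re(Z)/|Z| = 27.242/27.294 = 0.9981.
Step 6 — Type: Im(Z) = -1.681 ⇒ leading (phase φ = -3.5°).

PF = 0.9981 (leading, φ = -3.5°)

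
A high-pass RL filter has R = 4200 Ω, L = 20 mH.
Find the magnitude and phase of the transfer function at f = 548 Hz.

Step 1 — Angular frequency: ω = 2π·548 = 3443 rad/s.
Step 2 — Transfer function: H(jω) = jωL/(R + jωL).
Step 3 — Numerator jωL = j·68.86; denominator R + jωL = 4200 + j68.86.
Step 4 — H = 0.0002688 + j0.01639.
Step 5 — Magnitude: |H| = 0.01639 (-35.7 dB); phase: φ = 89.1°.

|H| = 0.01639 (-35.7 dB), φ = 89.1°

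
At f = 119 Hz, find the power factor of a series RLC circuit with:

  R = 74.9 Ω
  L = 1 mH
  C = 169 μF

Step 1 — Angular frequency: ω = 2π·f = 2π·119 = 747.7 rad/s.
Step 2 — Component impedances:
  R: Z = R = 74.9 Ω
  L: Z = jωL = j·747.7·0.001 = 0 + j0.7477 Ω
  C: Z = 1/(jωC) = -j/(ω·C) = 0 - j7.914 Ω
Step 3 — Series combination: Z_total = R + L + C = 74.9 - j7.166 Ω = 75.24∠-5.5° Ω.
Step 4 — Power factor: PF = cos(φ) = Re(Z)/|Z| = 74.9/75.24 = 0.9955.
Step 5 — Type: Im(Z) = -7.166 ⇒ leading (phase φ = -5.5°).

PF = 0.9955 (leading, φ = -5.5°)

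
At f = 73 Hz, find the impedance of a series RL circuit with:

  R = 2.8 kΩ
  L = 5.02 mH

Step 1 — Angular frequency: ω = 2π·f = 2π·73 = 458.7 rad/s.
Step 2 — Component impedances:
  R: Z = R = 2800 Ω
  L: Z = jωL = j·458.7·0.00502 = 0 + j2.303 Ω
Step 3 — Series combination: Z_total = R + L = 2800 + j2.303 Ω = 2800∠0.0° Ω.

Z = 2800 + j2.303 Ω = 2800∠0.0° Ω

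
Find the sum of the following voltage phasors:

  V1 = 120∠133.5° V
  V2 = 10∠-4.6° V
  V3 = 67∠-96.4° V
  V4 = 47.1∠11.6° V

Step 1 — Convert each phasor to rectangular form:
  V1 = 120·(cos(133.5°) + j·sin(133.5°)) = -82.6 + j87.04 V
  V2 = 10·(cos(-4.6°) + j·sin(-4.6°)) = 9.968 - j0.802 V
  V3 = 67·(cos(-96.4°) + j·sin(-96.4°)) = -7.468 - j66.58 V
  V4 = 47.1·(cos(11.6°) + j·sin(11.6°)) = 46.14 + j9.471 V
Step 2 — Sum components: V_total = -33.97 + j29.13 V.
Step 3 — Convert to polar: |V_total| = 44.75 V, ∠V_total = 139.4°.

V_total = 44.75∠139.4° V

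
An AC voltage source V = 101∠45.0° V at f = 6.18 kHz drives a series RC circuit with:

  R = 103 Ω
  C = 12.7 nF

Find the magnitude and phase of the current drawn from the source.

Step 1 — Angular frequency: ω = 2π·f = 2π·6180 = 3.883e+04 rad/s.
Step 2 — Component impedances:
  R: Z = R = 103 Ω
  C: Z = 1/(jωC) = -j/(ω·C) = 0 - j2028 Ω
Step 3 — Series combination: Z_total = R + C = 103 - j2028 Ω = 2030∠-87.1° Ω.
Step 4 — Source phasor: V = 101∠45.0° V = 71.42 + j71.42 V.
Step 5 — Ohm's law: I = V / Z_total = (71.42 + j71.42) / (103 - j2028) = -0.03334 + j0.03691 A.
Step 6 — Convert to polar: |I| = 0.04974 A, ∠I = 132.1°.

I = 0.04974∠132.1° A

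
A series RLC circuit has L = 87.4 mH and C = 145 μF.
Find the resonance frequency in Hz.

Step 1 — Resonance condition Im(Z)=0 gives ω₀ = 1/√(LC).
Step 2 — ω₀ = 1/√(0.0874·0.000145) = 280.9 rad/s.
Step 3 — f₀ = ω₀/(2π) = 44.71 Hz.

f₀ = 44.71 Hz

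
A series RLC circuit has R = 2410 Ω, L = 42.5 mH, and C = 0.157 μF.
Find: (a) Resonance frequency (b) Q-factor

Step 1 — Resonance condition Im(Z)=0 gives ω₀ = 1/√(LC).
Step 2 — ω₀ = 1/√(0.0425·1.57e-07) = 1.224e+04 rad/s.
Step 3 — f₀ = ω₀/(2π) = 1948 Hz.
Step 4 — Series Q: Q = ω₀L/R = 1.224e+04·0.0425/2410 = 0.2159.

(a) f₀ = 1948 Hz  (b) Q = 0.2159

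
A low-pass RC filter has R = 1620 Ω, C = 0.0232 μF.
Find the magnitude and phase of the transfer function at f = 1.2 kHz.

Step 1 — Angular frequency: ω = 2π·1200 = 7540 rad/s.
Step 2 — Transfer function: H(jω) = 1/(1 + jωRC).
Step 3 — Denominator: 1 + jωRC = 1 + j·7540·1620·2.32e-08 = 1 + j0.2834.
Step 4 — H = 0.9257 - j0.2623.
Step 5 — Magnitude: |H| = 0.9621 (-0.3 dB); phase: φ = -15.8°.

|H| = 0.9621 (-0.3 dB), φ = -15.8°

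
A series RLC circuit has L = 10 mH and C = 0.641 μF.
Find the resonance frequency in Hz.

Step 1 — Resonance condition Im(Z)=0 gives ω₀ = 1/√(LC).
Step 2 — ω₀ = 1/√(0.01·6.41e-07) = 1.249e+04 rad/s.
Step 3 — f₀ = ω₀/(2π) = 1988 Hz.

f₀ = 1988 Hz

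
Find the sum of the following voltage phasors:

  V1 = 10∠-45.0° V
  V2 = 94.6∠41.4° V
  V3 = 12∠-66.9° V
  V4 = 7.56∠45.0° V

Step 1 — Convert each phasor to rectangular form:
  V1 = 10·(cos(-45.0°) + j·sin(-45.0°)) = 7.071 - j7.071 V
  V2 = 94.6·(cos(41.4°) + j·sin(41.4°)) = 70.96 + j62.56 V
  V3 = 12·(cos(-66.9°) + j·sin(-66.9°)) = 4.708 - j11.04 V
  V4 = 7.56·(cos(45.0°) + j·sin(45.0°)) = 5.346 + j5.346 V
Step 2 — Sum components: V_total = 88.09 + j49.8 V.
Step 3 — Convert to polar: |V_total| = 101.2 V, ∠V_total = 29.5°.

V_total = 101.2∠29.5° V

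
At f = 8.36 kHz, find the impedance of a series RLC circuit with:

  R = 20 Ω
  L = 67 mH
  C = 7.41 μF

Step 1 — Angular frequency: ω = 2π·f = 2π·8360 = 5.253e+04 rad/s.
Step 2 — Component impedances:
  R: Z = R = 20 Ω
  L: Z = jωL = j·5.253e+04·0.067 = 0 + j3519 Ω
  C: Z = 1/(jωC) = -j/(ω·C) = 0 - j2.569 Ω
Step 3 — Series combination: Z_total = R + L + C = 20 + j3517 Ω = 3517∠89.7° Ω.

Z = 20 + j3517 Ω = 3517∠89.7° Ω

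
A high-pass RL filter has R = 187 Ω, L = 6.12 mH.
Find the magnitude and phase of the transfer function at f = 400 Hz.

Step 1 — Angular frequency: ω = 2π·400 = 2513 rad/s.
Step 2 — Transfer function: H(jω) = jωL/(R + jωL).
Step 3 — Numerator jωL = j·15.38; denominator R + jωL = 187 + j15.38.
Step 4 — H = 0.00672 + j0.0817.
Step 5 — Magnitude: |H| = 0.08198 (-21.7 dB); phase: φ = 85.3°.

|H| = 0.08198 (-21.7 dB), φ = 85.3°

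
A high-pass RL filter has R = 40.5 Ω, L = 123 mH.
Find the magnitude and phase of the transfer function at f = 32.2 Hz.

Step 1 — Angular frequency: ω = 2π·32.2 = 202.3 rad/s.
Step 2 — Transfer function: H(jω) = jωL/(R + jωL).
Step 3 — Numerator jωL = j·24.89; denominator R + jωL = 40.5 + j24.89.
Step 4 — H = 0.2741 + j0.446.
Step 5 — Magnitude: |H| = 0.5235 (-5.6 dB); phase: φ = 58.4°.

|H| = 0.5235 (-5.6 dB), φ = 58.4°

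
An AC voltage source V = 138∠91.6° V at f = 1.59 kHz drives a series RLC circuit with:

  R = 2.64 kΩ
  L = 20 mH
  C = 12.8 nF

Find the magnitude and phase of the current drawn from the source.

Step 1 — Angular frequency: ω = 2π·f = 2π·1590 = 9990 rad/s.
Step 2 — Component impedances:
  R: Z = R = 2640 Ω
  L: Z = jωL = j·9990·0.02 = 0 + j199.8 Ω
  C: Z = 1/(jωC) = -j/(ω·C) = 0 - j7820 Ω
Step 3 — Series combination: Z_total = R + L + C = 2640 - j7620 Ω = 8065∠-70.9° Ω.
Step 4 — Source phasor: V = 138∠91.6° V = -3.853 + j137.9 V.
Step 5 — Ohm's law: I = V / Z_total = (-3.853 + j137.9) / (2640 - j7620) = -0.01632 + j0.005148 A.
Step 6 — Convert to polar: |I| = 0.01711 A, ∠I = 162.5°.

I = 0.01711∠162.5° A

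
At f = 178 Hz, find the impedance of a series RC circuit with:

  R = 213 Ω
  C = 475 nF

Step 1 — Angular frequency: ω = 2π·f = 2π·178 = 1118 rad/s.
Step 2 — Component impedances:
  R: Z = R = 213 Ω
  C: Z = 1/(jωC) = -j/(ω·C) = 0 - j1882 Ω
Step 3 — Series combination: Z_total = R + C = 213 - j1882 Ω = 1894∠-83.5° Ω.

Z = 213 - j1882 Ω = 1894∠-83.5° Ω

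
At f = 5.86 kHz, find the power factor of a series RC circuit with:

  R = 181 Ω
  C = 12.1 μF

Step 1 — Angular frequency: ω = 2π·f = 2π·5860 = 3.682e+04 rad/s.
Step 2 — Component impedances:
  R: Z = R = 181 Ω
  C: Z = 1/(jωC) = -j/(ω·C) = 0 - j2.245 Ω
Step 3 — Series combination: Z_total = R + C = 181 - j2.245 Ω = 181∠-0.7° Ω.
Step 4 — Power factor: PF = cos(φ) = Re(Z)/|Z| = 181/181.01 = 0.9999.
Step 5 — Type: Im(Z) = -2.245 ⇒ leading (phase φ = -0.7°).

PF = 0.9999 (leading, φ = -0.7°)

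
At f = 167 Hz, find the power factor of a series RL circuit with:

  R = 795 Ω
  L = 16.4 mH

Step 1 — Angular frequency: ω = 2π·f = 2π·167 = 1049 rad/s.
Step 2 — Component impedances:
  R: Z = R = 795 Ω
  L: Z = jωL = j·1049·0.0164 = 0 + j17.21 Ω
Step 3 — Series combination: Z_total = R + L = 795 + j17.21 Ω = 795.2∠1.2° Ω.
Step 4 — Power factor: PF = cos(φ) = Re(Z)/|Z| = 795/795.19 = 0.9998.
Step 5 — Type: Im(Z) = 17.21 ⇒ lagging (phase φ = 1.2°).

PF = 0.9998 (lagging, φ = 1.2°)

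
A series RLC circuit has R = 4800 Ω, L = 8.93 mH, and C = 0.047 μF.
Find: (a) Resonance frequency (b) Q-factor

Step 1 — Resonance condition Im(Z)=0 gives ω₀ = 1/√(LC).
Step 2 — ω₀ = 1/√(0.00893·4.7e-08) = 4.881e+04 rad/s.
Step 3 — f₀ = ω₀/(2π) = 7769 Hz.
Step 4 — Series Q: Q = ω₀L/R = 4.881e+04·0.00893/4800 = 0.09081.

(a) f₀ = 7769 Hz  (b) Q = 0.09081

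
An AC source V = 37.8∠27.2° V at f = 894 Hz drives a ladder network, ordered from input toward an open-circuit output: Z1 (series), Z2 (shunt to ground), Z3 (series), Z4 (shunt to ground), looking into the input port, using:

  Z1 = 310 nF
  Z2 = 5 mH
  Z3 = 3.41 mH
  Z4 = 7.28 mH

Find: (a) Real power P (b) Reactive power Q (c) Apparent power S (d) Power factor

Step 1 — Angular frequency: ω = 2π·f = 2π·894 = 5617 rad/s.
Step 2 — Component impedances:
  Z1: Z = 1/(jωC) = -j/(ω·C) = 0 - j574.3 Ω
  Z2: Z = jωL = j·5617·0.005 = 0 + j28.09 Ω
  Z3: Z = jωL = j·5617·0.00341 = 0 + j19.15 Ω
  Z4: Z = jωL = j·5617·0.00728 = 0 + j40.89 Ω
Step 3 — Ladder network (open output): work backward from the far end, alternating series and parallel combinations. Z_in = 0 - j555.1 Ω = 555.1∠-90.0° Ω.
Step 4 — Source phasor: V = 37.8∠27.2° V = 33.62 + j17.28 V.
Step 5 — Current: I = V / Z = -0.03112 + j0.06056 A = 0.06809∠117.2° A.
Step 6 — Complex power: S = V·I* = 0 - j2.574 VA.
Step 7 — Real power: P = Re(S) = 0 W.
Step 8 — Reactive power: Q = Im(S) = -2.574 VAR.
Step 9 — Apparent power: |S| = 2.574 VA.
Step 10 — Power factor: PF = P/|S| = 0 (leading).

(a) P = 0 W  (b) Q = -2.574 VAR  (c) S = 2.574 VA  (d) PF = 0 (leading)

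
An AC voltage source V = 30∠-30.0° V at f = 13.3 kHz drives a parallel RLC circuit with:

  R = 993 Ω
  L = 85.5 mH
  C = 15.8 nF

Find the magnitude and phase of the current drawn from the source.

Step 1 — Angular frequency: ω = 2π·f = 2π·1.33e+04 = 8.357e+04 rad/s.
Step 2 — Component impedances:
  R: Z = R = 993 Ω
  L: Z = jωL = j·8.357e+04·0.0855 = 0 + j7145 Ω
  C: Z = 1/(jωC) = -j/(ω·C) = 0 - j757.4 Ω
Step 3 — Parallel combination: 1/Z_total = 1/R + 1/L + 1/C; Z_total = 418.3 - j490.3 Ω = 644.5∠-49.5° Ω.
Step 4 — Source phasor: V = 30∠-30.0° V = 25.98 - j15 V.
Step 5 — Ohm's law: I = V / Z_total = (25.98 - j15) / (418.3 - j490.3) = 0.04387 + j0.01556 A.
Step 6 — Convert to polar: |I| = 0.04655 A, ∠I = 19.5°.

I = 0.04655∠19.5° A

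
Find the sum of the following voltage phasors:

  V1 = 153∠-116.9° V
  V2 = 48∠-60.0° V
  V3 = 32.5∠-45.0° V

Step 1 — Convert each phasor to rectangular form:
  V1 = 153·(cos(-116.9°) + j·sin(-116.9°)) = -69.22 - j136.4 V
  V2 = 48·(cos(-60.0°) + j·sin(-60.0°)) = 24 - j41.57 V
  V3 = 32.5·(cos(-45.0°) + j·sin(-45.0°)) = 22.98 - j22.98 V
Step 2 — Sum components: V_total = -22.24 - j201 V.
Step 3 — Convert to polar: |V_total| = 202.2 V, ∠V_total = -96.3°.

V_total = 202.2∠-96.3° V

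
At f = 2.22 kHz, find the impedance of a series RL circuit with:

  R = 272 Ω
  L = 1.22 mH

Step 1 — Angular frequency: ω = 2π·f = 2π·2220 = 1.395e+04 rad/s.
Step 2 — Component impedances:
  R: Z = R = 272 Ω
  L: Z = jωL = j·1.395e+04·0.00122 = 0 + j17.02 Ω
Step 3 — Series combination: Z_total = R + L = 272 + j17.02 Ω = 272.5∠3.6° Ω.

Z = 272 + j17.02 Ω = 272.5∠3.6° Ω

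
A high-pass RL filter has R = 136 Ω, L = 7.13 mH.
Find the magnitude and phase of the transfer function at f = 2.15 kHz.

Step 1 — Angular frequency: ω = 2π·2150 = 1.351e+04 rad/s.
Step 2 — Transfer function: H(jω) = jωL/(R + jωL).
Step 3 — Numerator jωL = j·96.32; denominator R + jωL = 136 + j96.32.
Step 4 — H = 0.334 + j0.4717.
Step 5 — Magnitude: |H| = 0.578 (-4.8 dB); phase: φ = 54.7°.

|H| = 0.578 (-4.8 dB), φ = 54.7°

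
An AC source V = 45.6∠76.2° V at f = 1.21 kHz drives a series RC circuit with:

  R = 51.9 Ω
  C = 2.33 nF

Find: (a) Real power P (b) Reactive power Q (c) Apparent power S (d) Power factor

Step 1 — Angular frequency: ω = 2π·f = 2π·1210 = 7603 rad/s.
Step 2 — Component impedances:
  R: Z = R = 51.9 Ω
  C: Z = 1/(jωC) = -j/(ω·C) = 0 - j5.645e+04 Ω
Step 3 — Series combination: Z_total = R + C = 51.9 - j5.645e+04 Ω = 5.645e+04∠-89.9° Ω.
Step 4 — Source phasor: V = 45.6∠76.2° V = 10.88 + j44.28 V.
Step 5 — Current: I = V / Z = -0.0007843 + j0.0001934 A = 0.0008078∠166.1° A.
Step 6 — Complex power: S = V·I* = 3.386e-05 - j0.03683 VA.
Step 7 — Real power: P = Re(S) = 3.386e-05 W.
Step 8 — Reactive power: Q = Im(S) = -0.03683 VAR.
Step 9 — Apparent power: |S| = 0.03683 VA.
Step 10 — Power factor: PF = P/|S| = 0.0009194 (leading).

(a) P = 3.386e-05 W  (b) Q = -0.03683 VAR  (c) S = 0.03683 VA  (d) PF = 0.0009194 (leading)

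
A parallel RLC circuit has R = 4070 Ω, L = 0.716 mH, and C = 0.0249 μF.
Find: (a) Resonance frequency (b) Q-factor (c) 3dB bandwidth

Step 1 — Resonance: ω₀ = 1/√(LC) = 1/√(0.000716·2.49e-08) = 2.368e+05 rad/s.
Step 2 — f₀ = ω₀/(2π) = 3.769e+04 Hz.
Step 3 — Parallel Q: Q = R/(ω₀L) = 4070/(2.368e+05·0.000716) = 24.
Step 4 — Bandwidth: Δω = ω₀/Q = 9867 rad/s; BW = Δω/(2π) = 1570 Hz.

(a) f₀ = 3.769e+04 Hz  (b) Q = 24  (c) BW = 1570 Hz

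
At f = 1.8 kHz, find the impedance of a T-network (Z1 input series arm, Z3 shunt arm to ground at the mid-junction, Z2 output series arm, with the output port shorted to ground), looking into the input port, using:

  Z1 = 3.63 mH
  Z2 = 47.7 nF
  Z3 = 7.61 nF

Step 1 — Angular frequency: ω = 2π·f = 2π·1800 = 1.131e+04 rad/s.
Step 2 — Component impedances:
  Z1: Z = jωL = j·1.131e+04·0.00363 = 0 + j41.05 Ω
  Z2: Z = 1/(jωC) = -j/(ω·C) = 0 - j1854 Ω
  Z3: Z = 1/(jωC) = -j/(ω·C) = 0 - j1.162e+04 Ω
Step 3 — With the output port shorted to ground, the output series arm Z2 runs from the junction to ground; the shunt arm Z3 also runs from the junction to ground. They appear in parallel: Z3 || Z2 = 0 - j1599 Ω.
Step 4 — Series with input arm Z1: Z_in = Z1 + (Z3 || Z2) = 0 - j1558 Ω = 1558∠-90.0° Ω.

Z = 0 - j1558 Ω = 1558∠-90.0° Ω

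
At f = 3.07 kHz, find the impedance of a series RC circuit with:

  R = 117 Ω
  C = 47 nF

Step 1 — Angular frequency: ω = 2π·f = 2π·3070 = 1.929e+04 rad/s.
Step 2 — Component impedances:
  R: Z = R = 117 Ω
  C: Z = 1/(jωC) = -j/(ω·C) = 0 - j1103 Ω
Step 3 — Series combination: Z_total = R + C = 117 - j1103 Ω = 1109∠-83.9° Ω.

Z = 117 - j1103 Ω = 1109∠-83.9° Ω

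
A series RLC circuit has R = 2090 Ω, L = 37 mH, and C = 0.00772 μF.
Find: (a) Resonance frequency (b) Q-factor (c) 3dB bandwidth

Step 1 — Resonance: ω₀ = 1/√(LC) = 1/√(0.037·7.72e-09) = 5.917e+04 rad/s.
Step 2 — f₀ = ω₀/(2π) = 9417 Hz.
Step 3 — Series Q: Q = ω₀L/R = 5.917e+04·0.037/2090 = 1.047.
Step 4 — Bandwidth: Δω = ω₀/Q = 5.649e+04 rad/s; BW = Δω/(2π) = 8990 Hz.

(a) f₀ = 9417 Hz  (b) Q = 1.047  (c) BW = 8990 Hz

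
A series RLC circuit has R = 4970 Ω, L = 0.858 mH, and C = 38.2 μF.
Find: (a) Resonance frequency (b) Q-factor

Step 1 — Resonance condition Im(Z)=0 gives ω₀ = 1/√(LC).
Step 2 — ω₀ = 1/√(0.000858·3.82e-05) = 5524 rad/s.
Step 3 — f₀ = ω₀/(2π) = 879.1 Hz.
Step 4 — Series Q: Q = ω₀L/R = 5524·0.000858/4970 = 0.0009536.

(a) f₀ = 879.1 Hz  (b) Q = 0.0009536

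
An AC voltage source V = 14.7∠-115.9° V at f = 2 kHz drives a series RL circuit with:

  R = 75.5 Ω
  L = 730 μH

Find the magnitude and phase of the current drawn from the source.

Step 1 — Angular frequency: ω = 2π·f = 2π·2000 = 1.257e+04 rad/s.
Step 2 — Component impedances:
  R: Z = R = 75.5 Ω
  L: Z = jωL = j·1.257e+04·0.00073 = 0 + j9.173 Ω
Step 3 — Series combination: Z_total = R + L = 75.5 + j9.173 Ω = 76.06∠6.9° Ω.
Step 4 — Source phasor: V = 14.7∠-115.9° V = -6.421 - j13.22 V.
Step 5 — Ohm's law: I = V / Z_total = (-6.421 - j13.22) / (75.5 + j9.173) = -0.1048 - j0.1624 A.
Step 6 — Convert to polar: |I| = 0.1933 A, ∠I = -122.8°.

I = 0.1933∠-122.8° A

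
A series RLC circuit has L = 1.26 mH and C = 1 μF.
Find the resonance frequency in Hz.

Step 1 — Resonance condition Im(Z)=0 gives ω₀ = 1/√(LC).
Step 2 — ω₀ = 1/√(0.00126·1e-06) = 2.817e+04 rad/s.
Step 3 — f₀ = ω₀/(2π) = 4484 Hz.

f₀ = 4484 Hz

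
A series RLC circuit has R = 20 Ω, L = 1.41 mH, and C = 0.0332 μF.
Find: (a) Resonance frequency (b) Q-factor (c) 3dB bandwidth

Step 1 — Resonance: ω₀ = 1/√(LC) = 1/√(0.00141·3.32e-08) = 1.462e+05 rad/s.
Step 2 — f₀ = ω₀/(2π) = 2.326e+04 Hz.
Step 3 — Series Q: Q = ω₀L/R = 1.462e+05·0.00141/20 = 10.3.
Step 4 — Bandwidth: Δω = ω₀/Q = 1.418e+04 rad/s; BW = Δω/(2π) = 2258 Hz.

(a) f₀ = 2.326e+04 Hz  (b) Q = 10.3  (c) BW = 2258 Hz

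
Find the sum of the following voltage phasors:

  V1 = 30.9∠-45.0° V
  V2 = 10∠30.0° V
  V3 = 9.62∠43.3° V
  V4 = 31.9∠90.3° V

Step 1 — Convert each phasor to rectangular form:
  V1 = 30.9·(cos(-45.0°) + j·sin(-45.0°)) = 21.85 - j21.85 V
  V2 = 10·(cos(30.0°) + j·sin(30.0°)) = 8.66 + j5 V
  V3 = 9.62·(cos(43.3°) + j·sin(43.3°)) = 7.001 + j6.598 V
  V4 = 31.9·(cos(90.3°) + j·sin(90.3°)) = -0.167 + j31.9 V
Step 2 — Sum components: V_total = 37.34 + j21.65 V.
Step 3 — Convert to polar: |V_total| = 43.16 V, ∠V_total = 30.1°.

V_total = 43.16∠30.1° V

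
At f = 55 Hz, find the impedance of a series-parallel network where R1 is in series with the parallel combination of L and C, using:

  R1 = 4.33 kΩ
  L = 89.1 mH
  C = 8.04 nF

Step 1 — Angular frequency: ω = 2π·f = 2π·55 = 345.6 rad/s.
Step 2 — Component impedances:
  R1: Z = R = 4330 Ω
  L: Z = jωL = j·345.6·0.0891 = 0 + j30.79 Ω
  C: Z = 1/(jωC) = -j/(ω·C) = 0 - j3.599e+05 Ω
Step 3 — Parallel branch: L || C = 1/(1/L + 1/C) = 0 + j30.79 Ω.
Step 4 — Series with R1: Z_total = R1 + (L || C) = 4330 + j30.79 Ω = 4330∠0.4° Ω.

Z = 4330 + j30.79 Ω = 4330∠0.4° Ω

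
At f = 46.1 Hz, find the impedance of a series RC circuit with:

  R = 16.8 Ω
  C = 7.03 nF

Step 1 — Angular frequency: ω = 2π·f = 2π·46.1 = 289.7 rad/s.
Step 2 — Component impedances:
  R: Z = R = 16.8 Ω
  C: Z = 1/(jωC) = -j/(ω·C) = 0 - j4.911e+05 Ω
Step 3 — Series combination: Z_total = R + C = 16.8 - j4.911e+05 Ω = 4.911e+05∠-90.0° Ω.

Z = 16.8 - j4.911e+05 Ω = 4.911e+05∠-90.0° Ω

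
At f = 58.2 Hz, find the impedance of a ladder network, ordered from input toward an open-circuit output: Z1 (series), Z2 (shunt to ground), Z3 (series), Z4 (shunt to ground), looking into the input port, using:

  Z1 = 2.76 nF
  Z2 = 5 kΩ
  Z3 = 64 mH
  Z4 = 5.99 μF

Step 1 — Angular frequency: ω = 2π·f = 2π·58.2 = 365.7 rad/s.
Step 2 — Component impedances:
  Z1: Z = 1/(jωC) = -j/(ω·C) = 0 - j9.908e+05 Ω
  Z2: Z = R = 5000 Ω
  Z3: Z = jωL = j·365.7·0.064 = 0 + j23.4 Ω
  Z4: Z = 1/(jωC) = -j/(ω·C) = 0 - j456.5 Ω
Step 3 — Ladder network (open output): work backward from the far end, alternating series and parallel combinations. Z_in = 37.24 - j9.912e+05 Ω = 9.912e+05∠-90.0° Ω.

Z = 37.24 - j9.912e+05 Ω = 9.912e+05∠-90.0° Ω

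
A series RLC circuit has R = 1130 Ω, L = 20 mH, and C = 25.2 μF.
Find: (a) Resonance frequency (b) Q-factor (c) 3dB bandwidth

Step 1 — Resonance condition Im(Z)=0 gives ω₀ = 1/√(LC).
Step 2 — ω₀ = 1/√(0.02·2.52e-05) = 1409 rad/s.
Step 3 — f₀ = ω₀/(2π) = 224.2 Hz.
Step 4 — Series Q: Q = ω₀L/R = 1409·0.02/1130 = 0.02493.
Step 5 — 3dB bandwidth: Δω = ω₀/Q = 5.65e+04 rad/s; BW = Δω/(2π) = 8992 Hz.

(a) f₀ = 224.2 Hz  (b) Q = 0.02493  (c) BW = 8992 Hz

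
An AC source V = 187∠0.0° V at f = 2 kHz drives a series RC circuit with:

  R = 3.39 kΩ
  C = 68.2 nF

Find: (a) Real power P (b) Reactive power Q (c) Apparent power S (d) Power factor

Step 1 — Angular frequency: ω = 2π·f = 2π·2000 = 1.257e+04 rad/s.
Step 2 — Component impedances:
  R: Z = R = 3390 Ω
  C: Z = 1/(jωC) = -j/(ω·C) = 0 - j1167 Ω
Step 3 — Series combination: Z_total = R + C = 3390 - j1167 Ω = 3585∠-19.0° Ω.
Step 4 — Source phasor: V = 187∠0.0° V = 187 V.
Step 5 — Current: I = V / Z = 0.04932 + j0.01698 A = 0.05216∠19.0° A.
Step 6 — Complex power: S = V·I* = 9.223 - j3.174 VA.
Step 7 — Real power: P = Re(S) = 9.223 W.
Step 8 — Reactive power: Q = Im(S) = -3.174 VAR.
Step 9 — Apparent power: |S| = 9.754 VA.
Step 10 — Power factor: PF = P/|S| = 0.9456 (leading).

(a) P = 9.223 W  (b) Q = -3.174 VAR  (c) S = 9.754 VA  (d) PF = 0.9456 (leading)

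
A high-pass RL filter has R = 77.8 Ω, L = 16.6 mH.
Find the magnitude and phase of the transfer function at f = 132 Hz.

Step 1 — Angular frequency: ω = 2π·132 = 829.4 rad/s.
Step 2 — Transfer function: H(jω) = jωL/(R + jωL).
Step 3 — Numerator jωL = j·13.77; denominator R + jωL = 77.8 + j13.77.
Step 4 — H = 0.03036 + j0.1716.
Step 5 — Magnitude: |H| = 0.1743 (-15.2 dB); phase: φ = 80.0°.

|H| = 0.1743 (-15.2 dB), φ = 80.0°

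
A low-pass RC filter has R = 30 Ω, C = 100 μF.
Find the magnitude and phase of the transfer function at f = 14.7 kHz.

Step 1 — Angular frequency: ω = 2π·1.47e+04 = 9.236e+04 rad/s.
Step 2 — Transfer function: H(jω) = 1/(1 + jωRC).
Step 3 — Denominator: 1 + jωRC = 1 + j·9.236e+04·30·0.0001 = 1 + j277.1.
Step 4 — H = 1.302e-05 - j0.003609.
Step 5 — Magnitude: |H| = 0.003609 (-48.9 dB); phase: φ = -89.8°.

|H| = 0.003609 (-48.9 dB), φ = -89.8°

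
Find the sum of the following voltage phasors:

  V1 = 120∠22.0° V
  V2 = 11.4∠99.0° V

Step 1 — Convert each phasor to rectangular form:
  V1 = 120·(cos(22.0°) + j·sin(22.0°)) = 111.3 + j44.95 V
  V2 = 11.4·(cos(99.0°) + j·sin(99.0°)) = -1.783 + j11.26 V
Step 2 — Sum components: V_total = 109.5 + j56.21 V.
Step 3 — Convert to polar: |V_total| = 123.1 V, ∠V_total = 27.2°.

V_total = 123.1∠27.2° V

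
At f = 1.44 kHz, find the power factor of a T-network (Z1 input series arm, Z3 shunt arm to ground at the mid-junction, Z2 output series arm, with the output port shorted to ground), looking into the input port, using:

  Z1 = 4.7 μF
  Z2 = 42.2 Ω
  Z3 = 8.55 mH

Step 1 — Angular frequency: ω = 2π·f = 2π·1440 = 9048 rad/s.
Step 2 — Component impedances:
  Z1: Z = 1/(jωC) = -j/(ω·C) = 0 - j23.52 Ω
  Z2: Z = R = 42.2 Ω
  Z3: Z = jωL = j·9048·0.00855 = 0 + j77.36 Ω
Step 3 — With the output port shorted to ground, the output series arm Z2 runs from the junction to ground; the shunt arm Z3 also runs from the junction to ground. They appear in parallel: Z3 || Z2 = 32.52 + j17.74 Ω.
Step 4 — Series with input arm Z1: Z_in = Z1 + (Z3 || Z2) = 32.52 - j5.775 Ω = 33.03∠-10.1° Ω.
Step 5 — Power factor: PF = cos(φ) = Re(Z)/|Z| = 32.52/33.03 = 0.9846.
Step 6 — Type: Im(Z) = -5.775 ⇒ leading (phase φ = -10.1°).

PF = 0.9846 (leading, φ = -10.1°)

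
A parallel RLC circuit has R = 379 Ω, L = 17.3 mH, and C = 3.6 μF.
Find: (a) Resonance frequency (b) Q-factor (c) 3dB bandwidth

Step 1 — Resonance: ω₀ = 1/√(LC) = 1/√(0.0173·3.6e-06) = 4007 rad/s.
Step 2 — f₀ = ω₀/(2π) = 637.7 Hz.
Step 3 — Parallel Q: Q = R/(ω₀L) = 379/(4007·0.0173) = 5.467.
Step 4 — Bandwidth: Δω = ω₀/Q = 732.9 rad/s; BW = Δω/(2π) = 116.6 Hz.

(a) f₀ = 637.7 Hz  (b) Q = 5.467  (c) BW = 116.6 Hz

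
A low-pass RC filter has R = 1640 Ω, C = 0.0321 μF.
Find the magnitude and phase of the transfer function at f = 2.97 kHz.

Step 1 — Angular frequency: ω = 2π·2970 = 1.866e+04 rad/s.
Step 2 — Transfer function: H(jω) = 1/(1 + jωRC).
Step 3 — Denominator: 1 + jωRC = 1 + j·1.866e+04·1640·3.21e-08 = 1 + j0.9824.
Step 4 — H = 0.5089 - j0.4999.
Step 5 — Magnitude: |H| = 0.7134 (-2.9 dB); phase: φ = -44.5°.

|H| = 0.7134 (-2.9 dB), φ = -44.5°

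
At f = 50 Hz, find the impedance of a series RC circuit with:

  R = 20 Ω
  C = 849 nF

Step 1 — Angular frequency: ω = 2π·f = 2π·50 = 314.2 rad/s.
Step 2 — Component impedances:
  R: Z = R = 20 Ω
  C: Z = 1/(jωC) = -j/(ω·C) = 0 - j3749 Ω
Step 3 — Series combination: Z_total = R + C = 20 - j3749 Ω = 3749∠-89.7° Ω.

Z = 20 - j3749 Ω = 3749∠-89.7° Ω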